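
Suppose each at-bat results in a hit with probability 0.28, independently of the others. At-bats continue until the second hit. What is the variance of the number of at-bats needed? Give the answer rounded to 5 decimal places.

18.36735

Y = total at-bats until the second success; negative binomial with r=2, p=0.28.
Var(Y) = r(1−p)/p² = 2·0.72 / 0.28² = 18.3673469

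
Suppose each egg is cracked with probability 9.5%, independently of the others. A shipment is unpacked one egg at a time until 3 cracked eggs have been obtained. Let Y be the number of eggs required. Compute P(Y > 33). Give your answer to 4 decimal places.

0.3815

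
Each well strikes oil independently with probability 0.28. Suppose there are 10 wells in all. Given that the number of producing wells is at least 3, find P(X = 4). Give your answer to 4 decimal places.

X ~ Binomial(10, 0.28). Want P(X=4 | X≥3) = P(X=4) / P(X≥3).
P(X=4) = C(10,4)·0.28^4·0.72^6 = 0.179823
P(X≥3) = 1 − 0.037439 − 0.145596 − 0.254794 = 0.562171
Ratio = 0.179823 / 0.562171 = 0.319873

0.3199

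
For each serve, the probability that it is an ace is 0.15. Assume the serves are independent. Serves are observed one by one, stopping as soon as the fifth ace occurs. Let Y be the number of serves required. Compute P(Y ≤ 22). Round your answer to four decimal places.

0.2262

Finishing within 22 serves ⇔ at least 5 successes in the first 22. With X ~ Binomial(22, 0.15), P(Y ≤ 22) = 1 − P(X ≤ 4).
  k=0: C(22,0)·0.15^0·0.85^22 = 0.028004
  k=1: C(22,1)·0.15^1·0.85^21 = 0.108720
  k=2: C(22,2)·0.15^2·0.85^20 = 0.201453
  k=3: C(22,3)·0.15^3·0.85^19 = 0.237003
  k=4: C(22,4)·0.15^4·0.85^18 = 0.198664
1 − 0.773844 = 0.226156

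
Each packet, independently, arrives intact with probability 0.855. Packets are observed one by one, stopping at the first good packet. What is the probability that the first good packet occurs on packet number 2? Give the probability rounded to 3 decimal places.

Geometric (trials to first success), p = 0.855.
P(Y = 2) = (1−p)^1 · p = 0.145 · 0.855 = 0.12398

0.124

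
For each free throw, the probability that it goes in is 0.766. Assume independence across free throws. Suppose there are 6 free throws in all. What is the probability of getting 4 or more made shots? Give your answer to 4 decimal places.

0.8550

X ~ Binomial(6, 0.766); P(X ≥ 4) = Σ C(6,k) p^k (1−p)^(6−k) over k:
  k=4: C(6,4)·0.766^4·0.234^2 = 0.282773
  k=5: C(6,5)·0.766^5·0.234^1 = 0.370264
  k=6: C(6,6)·0.766^6·0.234^0 = 0.202010
Total = 0.855047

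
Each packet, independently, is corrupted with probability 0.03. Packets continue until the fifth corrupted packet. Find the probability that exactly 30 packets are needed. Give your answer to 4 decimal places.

0.0003

Y = trial on which the fifth success occurs; negative binomial, r=5, p=0.03.
P(Y=30) = C(29,4) · p^5 · (1−p)^25
= 23751 · 2.43e-08 · 0.46697 = 0.000270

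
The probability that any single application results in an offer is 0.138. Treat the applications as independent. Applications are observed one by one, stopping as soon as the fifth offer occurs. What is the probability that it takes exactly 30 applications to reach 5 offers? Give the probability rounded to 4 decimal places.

0.0290

Y = trial on which the fifth success occurs; negative binomial, r=5, p=0.138.
P(Y=30) = C(29,4) · p^5 · (1−p)^25
= 23751 · 5.0049e-05 · 0.024416 = 0.029024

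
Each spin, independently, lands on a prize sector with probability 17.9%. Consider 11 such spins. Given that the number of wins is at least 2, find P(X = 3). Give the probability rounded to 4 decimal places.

0.3193

X ~ Binomial(11, 0.179). Want P(X=3 | X≥2) = P(X=3) / P(X≥2).
P(X=3) = C(11,3)·0.179^3·0.821^8 = 0.195339
P(X≥2) = 1 − 0.114229 − 0.273954 = 0.611818
Ratio = 0.195339 / 0.611818 = 0.319276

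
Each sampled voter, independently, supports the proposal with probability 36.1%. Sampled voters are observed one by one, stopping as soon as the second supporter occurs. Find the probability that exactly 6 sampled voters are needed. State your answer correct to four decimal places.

Y = trial on which the second success occurs; negative binomial, r=2, p=0.361.
P(Y=6) = C(5,1) · p^2 · (1−p)^4
= 5 · 0.13032 · 0.16673 = 0.108640

0.1086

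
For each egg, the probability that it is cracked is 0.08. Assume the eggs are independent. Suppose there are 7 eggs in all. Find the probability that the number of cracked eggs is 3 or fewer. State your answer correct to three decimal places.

X ~ Binomial(7, 0.08); P(X ≤ 3) = Σ C(7,k) p^k (1−p)^(7−k) over k:
  k=0: C(7,0)·0.08^0·0.92^7 = 0.55785
  k=1: C(7,1)·0.08^1·0.92^6 = 0.33956
  k=2: C(7,2)·0.08^2·0.92^5 = 0.08858
  k=3: C(7,3)·0.08^3·0.92^4 = 0.01284
Total = 0.99882

0.999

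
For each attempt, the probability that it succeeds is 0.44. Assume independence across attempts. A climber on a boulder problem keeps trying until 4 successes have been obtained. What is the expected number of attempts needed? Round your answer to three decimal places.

9.091

Y = total attempts until the fourth success; negative binomial with r=4, p=0.44.
E[Y] = r / p = 4 / 0.44 = 9.09091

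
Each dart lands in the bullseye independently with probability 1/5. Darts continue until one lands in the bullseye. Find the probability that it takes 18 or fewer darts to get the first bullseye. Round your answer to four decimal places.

0.9820

Y = number of darts to the first success; geometric, p = 0.20.
P(Y ≤ 18) = 1 − (1−p)^18 = 1 − 0.018014 = 0.981986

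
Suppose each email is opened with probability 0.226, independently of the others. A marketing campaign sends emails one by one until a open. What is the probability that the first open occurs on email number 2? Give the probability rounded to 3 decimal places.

Geometric (trials to first success), p = 0.226.
P(Y = 2) = (1−p)^1 · p = 0.774 · 0.226 = 0.17492

0.175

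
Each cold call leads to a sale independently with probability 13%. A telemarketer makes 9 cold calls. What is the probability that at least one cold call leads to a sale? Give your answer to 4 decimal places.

P(at least one) = 1 − P(none) = 1 − (1 − 0.13)^9
= 1 − 0.285544 = 0.714456

0.7145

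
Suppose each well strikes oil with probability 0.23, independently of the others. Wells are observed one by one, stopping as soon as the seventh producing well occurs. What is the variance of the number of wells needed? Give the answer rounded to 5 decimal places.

Y = total wells until the seventh success; negative binomial with r=7, p=0.23.
Var(Y) = r(1−p)/p² = 7·0.77 / 0.23² = 101.8903592

101.89036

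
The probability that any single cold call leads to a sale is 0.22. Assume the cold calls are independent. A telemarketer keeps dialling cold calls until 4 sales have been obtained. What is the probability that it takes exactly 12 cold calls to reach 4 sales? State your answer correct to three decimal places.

Y = trial on which the fourth success occurs; negative binomial, r=4, p=0.22.
P(Y=12) = C(11,3) · p^4 · (1−p)^8
= 165 · 0.0023426 · 0.13701 = 0.05296

0.053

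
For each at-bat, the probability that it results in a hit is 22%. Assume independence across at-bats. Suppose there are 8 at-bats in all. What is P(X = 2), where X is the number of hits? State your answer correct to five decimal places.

0.30519

X ~ Binomial(n=8, p=0.22).
P(X=2) = C(8,2) · p^2 · (1−p)^6
= 28 · 0.0484 · 0.2252 = 0.3051905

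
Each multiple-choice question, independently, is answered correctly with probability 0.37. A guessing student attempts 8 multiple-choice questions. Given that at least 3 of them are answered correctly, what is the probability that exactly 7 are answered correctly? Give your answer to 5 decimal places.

0.00773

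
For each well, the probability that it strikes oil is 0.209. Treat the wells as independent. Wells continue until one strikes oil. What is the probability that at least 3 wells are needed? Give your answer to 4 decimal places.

Y = number of wells to the first success; geometric, p = 0.209.
P(Y > 2) = P(first 2 all fail) = (1−p)^2 = 0.625681

0.6257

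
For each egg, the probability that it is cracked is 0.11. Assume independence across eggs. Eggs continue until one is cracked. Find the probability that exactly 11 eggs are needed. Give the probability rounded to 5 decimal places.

Geometric (trials to first success), p = 0.11.
P(Y = 11) = (1−p)^10 · p = 0.31182 · 0.11 = 0.0342999

0.03430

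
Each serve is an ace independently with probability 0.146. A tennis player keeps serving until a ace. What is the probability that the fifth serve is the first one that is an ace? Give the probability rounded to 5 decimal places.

Geometric (trials to first success), p = 0.146.
P(Y = 5) = (1−p)^4 · p = 0.5319 · 0.146 = 0.0776577

0.07766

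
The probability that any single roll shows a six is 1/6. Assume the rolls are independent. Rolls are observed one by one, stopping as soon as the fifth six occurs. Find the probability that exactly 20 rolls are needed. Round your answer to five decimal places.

0.03235

Y = trial on which the fifth success occurs; negative binomial, r=5, p=0.166667.
P(Y=20) = C(19,4) · p^5 · (1−p)^15
= 3876 · 0.0001286 · 0.064905 = 0.0323526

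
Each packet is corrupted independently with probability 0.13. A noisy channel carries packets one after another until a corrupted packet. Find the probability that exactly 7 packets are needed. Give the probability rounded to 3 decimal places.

Geometric (trials to first success), p = 0.13.
P(Y = 7) = (1−p)^6 · p = 0.43363 · 0.13 = 0.05637

0.056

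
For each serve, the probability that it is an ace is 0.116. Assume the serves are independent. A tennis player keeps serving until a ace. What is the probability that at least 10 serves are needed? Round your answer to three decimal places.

0.330

Y = number of serves to the first success; geometric, p = 0.116.
P(Y > 9) = P(first 9 all fail) = (1−p)^9 = 0.32966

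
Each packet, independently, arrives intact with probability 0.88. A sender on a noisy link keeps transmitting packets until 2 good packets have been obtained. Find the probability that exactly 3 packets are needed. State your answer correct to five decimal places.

0.18586

Y = trial on which the second success occurs; negative binomial, r=2, p=0.88.
P(Y=3) = C(2,1) · p^2 · (1−p)^1
= 2 · 0.7744 · 0.12 = 0.1858560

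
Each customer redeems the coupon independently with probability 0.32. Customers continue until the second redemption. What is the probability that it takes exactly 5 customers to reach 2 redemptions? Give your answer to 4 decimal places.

0.1288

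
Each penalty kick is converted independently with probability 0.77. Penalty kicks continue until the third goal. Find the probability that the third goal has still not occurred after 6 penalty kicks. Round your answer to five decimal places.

0.02801

Needing more than 6 penalty kicks ⇔ fewer than 3 successes in the first 6. With X ~ Binomial(6, 0.77), P(Y > 6) = P(X ≤ 2).
  k=0: C(6,0)·0.77^0·0.23^6 = 0.0001480
  k=1: C(6,1)·0.77^1·0.23^5 = 0.0029736
  k=2: C(6,2)·0.77^2·0.23^4 = 0.0248877
P(X ≤ 2) = 0.0280093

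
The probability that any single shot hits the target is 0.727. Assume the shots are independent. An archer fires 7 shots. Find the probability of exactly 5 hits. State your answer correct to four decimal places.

X ~ Binomial(n=7, p=0.727).
P(X=5) = C(7,5) · p^5 · (1−p)^2
= 21 · 0.20308 · 0.074529 = 0.317846

0.3178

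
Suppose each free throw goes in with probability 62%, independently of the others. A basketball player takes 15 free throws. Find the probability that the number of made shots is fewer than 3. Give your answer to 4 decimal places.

X ~ Binomial(15, 0.62); P(X ≤ 2) = Σ C(15,k) p^k (1−p)^(15−k) over k:
  k=0: C(15,0)·0.62^0·0.38^15 = 0.000000
  k=1: C(15,1)·0.62^1·0.38^14 = 0.000012
  k=2: C(15,2)·0.62^2·0.38^13 = 0.000139
Total = 0.000152

0.0002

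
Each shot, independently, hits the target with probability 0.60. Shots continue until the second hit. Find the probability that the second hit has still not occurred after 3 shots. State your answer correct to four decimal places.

0.3520

Needing more than 3 shots ⇔ fewer than 2 successes in the first 3. With X ~ Binomial(3, 0.60), P(Y > 3) = P(X ≤ 1).
  k=0: C(3,0)·0.60^0·0.40^3 = 0.064000
  k=1: C(3,1)·0.60^1·0.40^2 = 0.288000
P(X ≤ 1) = 0.352000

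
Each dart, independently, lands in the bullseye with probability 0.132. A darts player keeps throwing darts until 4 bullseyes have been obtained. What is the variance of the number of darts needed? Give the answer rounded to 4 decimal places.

Y = total darts until the fourth success; negative binomial with r=4, p=0.132.
Var(Y) = r(1−p)/p² = 4·0.868 / 0.132² = 199.265381

199.2654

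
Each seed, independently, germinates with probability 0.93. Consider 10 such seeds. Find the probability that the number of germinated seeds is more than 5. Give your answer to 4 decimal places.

X ~ Binomial(10, 0.93); P(X ≥ 6) = Σ C(10,k) p^k (1−p)^(10−k) over k:
  k=6: C(10,6)·0.93^6·0.07^4 = 0.003262
  k=7: C(10,7)·0.93^7·0.07^3 = 0.024766
  k=8: C(10,8)·0.93^8·0.07^2 = 0.123388
  k=9: C(10,9)·0.93^9·0.07^1 = 0.364288
  k=10: C(10,10)·0.93^10·0.07^0 = 0.483982
Total = 0.999686

0.9997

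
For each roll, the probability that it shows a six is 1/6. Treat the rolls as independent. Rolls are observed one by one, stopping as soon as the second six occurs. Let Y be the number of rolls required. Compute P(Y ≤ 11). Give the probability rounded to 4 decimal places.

Finishing within 11 rolls ⇔ at least 2 successes in the first 11. With X ~ Binomial(11, 0.166667), P(Y ≤ 11) = 1 − P(X ≤ 1).
  k=0: C(11,0)·0.166667^0·0.833333^11 = 0.134588
  k=1: C(11,1)·0.166667^1·0.833333^10 = 0.296094
1 − 0.430682 = 0.569318

0.5693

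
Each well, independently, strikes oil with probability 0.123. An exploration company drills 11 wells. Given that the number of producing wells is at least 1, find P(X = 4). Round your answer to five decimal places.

0.03945

X ~ Binomial(11, 0.123). Want P(X=4 | X≥1) = P(X=4) / P(X≥1).
P(X=4) = C(11,4)·0.123^4·0.877^7 = 0.0301392
P(X≥1) = 1 − 0.2360454 = 0.7639546
Ratio = 0.0301392 / 0.7639546 = 0.0394515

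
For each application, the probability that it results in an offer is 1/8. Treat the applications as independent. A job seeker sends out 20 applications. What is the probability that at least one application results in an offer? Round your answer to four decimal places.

0.9308

P(at least one) = 1 − P(none) = 1 − (1 − 0.125)^20
= 1 − 0.069209 = 0.930791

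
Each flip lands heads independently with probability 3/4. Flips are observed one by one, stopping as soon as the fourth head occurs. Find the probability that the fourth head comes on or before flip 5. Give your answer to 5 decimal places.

0.63281

Finishing within 5 flips ⇔ at least 4 successes in the first 5. With X ~ Binomial(5, 0.75), P(Y ≤ 5) = 1 − P(X ≤ 3).
  k=0: C(5,0)·0.75^0·0.25^5 = 0.0009766
  k=1: C(5,1)·0.75^1·0.25^4 = 0.0146484
  k=2: C(5,2)·0.75^2·0.25^3 = 0.0878906
  k=3: C(5,3)·0.75^3·0.25^2 = 0.2636719
1 − 0.3671875 = 0.6328125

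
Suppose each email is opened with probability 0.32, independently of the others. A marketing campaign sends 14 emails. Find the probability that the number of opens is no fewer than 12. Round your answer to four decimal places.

0.0001

X ~ Binomial(14, 0.32); P(X ≥ 12) = Σ C(14,k) p^k (1−p)^(14−k) over k:
  k=12: C(14,12)·0.32^12·0.68^2 = 0.000049
  k=13: C(14,13)·0.32^13·0.68^1 = 0.000004
  k=14: C(14,14)·0.32^14·0.68^0 = 0.000000
Total = 0.000052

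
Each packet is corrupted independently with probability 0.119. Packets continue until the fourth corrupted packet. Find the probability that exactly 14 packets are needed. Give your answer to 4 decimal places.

Y = trial on which the fourth success occurs; negative binomial, r=4, p=0.119.
P(Y=14) = C(13,3) · p^4 · (1−p)^10
= 286 · 0.00020053 · 0.28168 = 0.016155

0.0162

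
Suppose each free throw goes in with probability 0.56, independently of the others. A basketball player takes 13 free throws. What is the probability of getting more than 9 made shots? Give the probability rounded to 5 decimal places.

0.10552

X ~ Binomial(13, 0.56); P(X ≥ 10) = Σ C(13,k) p^k (1−p)^(13−k) over k:
  k=10: C(13,10)·0.56^10·0.44^3 = 0.0738932
  k=11: C(13,11)·0.56^11·0.44^2 = 0.0256489
  k=12: C(13,12)·0.56^12·0.44^1 = 0.0054407
  k=13: C(13,13)·0.56^13·0.44^0 = 0.0005327
Total = 0.1055154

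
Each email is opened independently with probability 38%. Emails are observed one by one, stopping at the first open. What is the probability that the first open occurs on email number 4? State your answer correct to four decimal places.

Geometric (trials to first success), p = 0.38.
P(Y = 4) = (1−p)^3 · p = 0.23833 · 0.38 = 0.090565

0.0906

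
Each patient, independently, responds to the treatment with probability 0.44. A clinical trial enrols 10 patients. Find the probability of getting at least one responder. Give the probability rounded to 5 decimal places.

0.99697

P(at least one) = 1 − P(none) = 1 − (1 − 0.44)^10
= 1 − 0.0030331 = 0.9969669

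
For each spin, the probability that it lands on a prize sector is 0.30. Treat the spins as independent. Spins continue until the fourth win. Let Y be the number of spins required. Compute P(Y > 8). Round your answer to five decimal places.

Needing more than 8 spins ⇔ fewer than 4 successes in the first 8. With X ~ Binomial(8, 0.30), P(Y > 8) = P(X ≤ 3).
  k=0: C(8,0)·0.30^0·0.70^8 = 0.0576480
  k=1: C(8,1)·0.30^1·0.70^7 = 0.1976503
  k=2: C(8,2)·0.30^2·0.70^6 = 0.2964755
  k=3: C(8,3)·0.30^3·0.70^5 = 0.2541218
P(X ≤ 3) = 0.8058956

0.80590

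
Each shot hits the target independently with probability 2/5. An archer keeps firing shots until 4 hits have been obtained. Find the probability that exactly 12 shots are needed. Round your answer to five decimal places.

Y = trial on which the fourth success occurs; negative binomial, r=4, p=0.40.
P(Y=12) = C(11,3) · p^4 · (1−p)^8
= 165 · 0.0256 · 0.016796 = 0.0709470

0.07095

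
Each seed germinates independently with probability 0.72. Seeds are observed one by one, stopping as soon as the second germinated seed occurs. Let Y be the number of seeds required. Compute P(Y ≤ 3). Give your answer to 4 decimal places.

0.8087

Finishing within 3 seeds ⇔ at least 2 successes in the first 3. With X ~ Binomial(3, 0.72), P(Y ≤ 3) = 1 − P(X ≤ 1).
  k=0: C(3,0)·0.72^0·0.28^3 = 0.021952
  k=1: C(3,1)·0.72^1·0.28^2 = 0.169344
1 − 0.191296 = 0.808704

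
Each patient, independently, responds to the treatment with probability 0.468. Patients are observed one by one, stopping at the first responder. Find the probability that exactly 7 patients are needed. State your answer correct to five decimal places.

Geometric (trials to first success), p = 0.468.
P(Y = 7) = (1−p)^6 · p = 0.022671 · 0.468 = 0.0106100

0.01061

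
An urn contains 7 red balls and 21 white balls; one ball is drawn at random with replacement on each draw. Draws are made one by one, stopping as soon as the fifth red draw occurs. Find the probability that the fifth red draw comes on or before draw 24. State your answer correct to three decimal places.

0.753

Finishing within 24 draws ⇔ at least 5 successes in the first 24. With X ~ Binomial(24, 0.25), P(Y ≤ 24) = 1 − P(X ≤ 4).
  k=0: C(24,0)·0.25^0·0.75^24 = 0.00100
  k=1: C(24,1)·0.25^1·0.75^23 = 0.00803
  k=2: C(24,2)·0.25^2·0.75^22 = 0.03077
  k=3: C(24,3)·0.25^3·0.75^21 = 0.07522
  k=4: C(24,4)·0.25^4·0.75^20 = 0.13163
1 − 0.24665 = 0.75335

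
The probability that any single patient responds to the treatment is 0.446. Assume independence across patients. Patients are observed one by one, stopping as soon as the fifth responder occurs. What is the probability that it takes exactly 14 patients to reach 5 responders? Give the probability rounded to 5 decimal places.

0.06203

Y = trial on which the fifth success occurs; negative binomial, r=5, p=0.446.
P(Y=14) = C(13,4) · p^5 · (1−p)^9
= 715 · 0.017647 · 0.0049157 = 0.0620252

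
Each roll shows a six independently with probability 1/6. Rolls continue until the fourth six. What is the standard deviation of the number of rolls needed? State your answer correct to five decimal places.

Y = total rolls until the fourth success; negative binomial with r=4, p=0.166667.
SD(Y) = √[r(1−p)/p²] = √(120.0000000) = 10.9544512

10.95445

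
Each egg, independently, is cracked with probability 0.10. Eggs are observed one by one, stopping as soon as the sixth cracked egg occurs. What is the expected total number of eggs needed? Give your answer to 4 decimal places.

60.0000

Y = total eggs until the sixth success; negative binomial with r=6, p=0.10.
E[Y] = r / p = 6 / 0.10 = 60.000000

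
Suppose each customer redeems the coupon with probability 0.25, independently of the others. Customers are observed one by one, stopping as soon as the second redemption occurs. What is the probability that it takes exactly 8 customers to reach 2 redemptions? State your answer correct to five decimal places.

0.07787

Y = trial on which the second success occurs; negative binomial, r=2, p=0.25.
P(Y=8) = C(7,1) · p^2 · (1−p)^6
= 7 · 0.0625 · 0.17798 = 0.0778656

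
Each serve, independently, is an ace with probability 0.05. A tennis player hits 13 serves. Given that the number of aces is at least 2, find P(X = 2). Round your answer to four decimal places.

0.8190

X ~ Binomial(13, 0.05). Want P(X=2 | X≥2) = P(X=2) / P(X≥2).
P(X=2) = C(13,2)·0.05^2·0.95^11 = 0.110916
P(X≥2) = 1 − 0.513342 − 0.351234 = 0.135424
Ratio = 0.110916 / 0.135424 = 0.819029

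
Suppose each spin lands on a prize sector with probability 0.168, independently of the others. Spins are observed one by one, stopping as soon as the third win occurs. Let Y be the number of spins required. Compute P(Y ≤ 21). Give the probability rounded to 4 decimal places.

Finishing within 21 spins ⇔ at least 3 successes in the first 21. With X ~ Binomial(21, 0.168), P(Y ≤ 21) = 1 − P(X ≤ 2).
  k=0: C(21,0)·0.168^0·0.832^21 = 0.021018
  k=1: C(21,1)·0.168^1·0.832^20 = 0.089124
  k=2: C(21,2)·0.168^2·0.832^19 = 0.179962
1 − 0.290104 = 0.709896

0.7099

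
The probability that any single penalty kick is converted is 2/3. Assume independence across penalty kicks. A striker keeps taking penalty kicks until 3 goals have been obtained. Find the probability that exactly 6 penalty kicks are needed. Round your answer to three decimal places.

0.110

Y = trial on which the third success occurs; negative binomial, r=3, p=0.666667.
P(Y=6) = C(5,2) · p^3 · (1−p)^3
= 10 · 0.2963 · 0.037037 = 0.10974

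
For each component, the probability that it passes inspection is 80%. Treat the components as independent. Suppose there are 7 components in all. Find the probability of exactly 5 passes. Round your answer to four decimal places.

X ~ Binomial(n=7, p=0.80).
P(X=5) = C(7,5) · p^5 · (1−p)^2
= 21 · 0.32768 · 0.04 = 0.275251

0.2753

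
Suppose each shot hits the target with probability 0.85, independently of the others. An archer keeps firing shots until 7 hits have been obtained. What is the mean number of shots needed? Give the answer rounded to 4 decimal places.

Y = total shots until the seventh success; negative binomial with r=7, p=0.85.
E[Y] = r / p = 7 / 0.85 = 8.235294

8.2353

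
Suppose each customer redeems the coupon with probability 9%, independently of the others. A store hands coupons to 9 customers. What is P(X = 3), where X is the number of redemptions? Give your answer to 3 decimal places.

X ~ Binomial(n=9, p=0.09).
P(X=3) = C(9,3) · p^3 · (1−p)^6
= 84 · 0.000729 · 0.56787 = 0.03477

0.035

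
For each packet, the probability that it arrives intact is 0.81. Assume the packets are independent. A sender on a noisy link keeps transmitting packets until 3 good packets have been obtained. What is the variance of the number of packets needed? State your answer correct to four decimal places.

Y = total packets until the third success; negative binomial with r=3, p=0.81.
Var(Y) = r(1−p)/p² = 3·0.19 / 0.81² = 0.868770

0.8688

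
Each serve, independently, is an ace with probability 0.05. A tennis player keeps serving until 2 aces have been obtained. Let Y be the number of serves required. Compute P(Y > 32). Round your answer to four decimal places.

0.5200

Needing more than 32 serves ⇔ fewer than 2 successes in the first 32. With X ~ Binomial(32, 0.05), P(Y > 32) = P(X ≤ 1).
  k=0: C(32,0)·0.05^0·0.95^32 = 0.193711
  k=1: C(32,1)·0.05^1·0.95^31 = 0.326251
P(X ≤ 1) = 0.519962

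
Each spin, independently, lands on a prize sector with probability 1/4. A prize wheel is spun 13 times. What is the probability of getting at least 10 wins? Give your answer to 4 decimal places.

X ~ Binomial(13, 0.25); P(X ≥ 10) = Σ C(13,k) p^k (1−p)^(13−k) over k:
  k=10: C(13,10)·0.25^10·0.75^3 = 0.000115
  k=11: C(13,11)·0.25^11·0.75^2 = 0.000010
  k=12: C(13,12)·0.25^12·0.75^1 = 0.000001
  k=13: C(13,13)·0.25^13·0.75^0 = 0.000000
Total = 0.000126

0.0001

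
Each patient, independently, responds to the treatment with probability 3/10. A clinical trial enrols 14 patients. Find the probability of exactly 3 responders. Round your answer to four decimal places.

X ~ Binomial(n=14, p=0.30).
P(X=3) = C(14,3) · p^3 · (1−p)^11
= 364 · 0.027 · 0.019773 = 0.194332

0.1943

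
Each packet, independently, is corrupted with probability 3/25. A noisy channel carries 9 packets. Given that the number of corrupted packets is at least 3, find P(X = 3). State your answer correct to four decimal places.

0.8096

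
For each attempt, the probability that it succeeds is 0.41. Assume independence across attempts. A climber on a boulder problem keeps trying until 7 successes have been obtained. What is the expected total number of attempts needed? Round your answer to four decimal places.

17.0732

Y = total attempts until the seventh success; negative binomial with r=7, p=0.41.
E[Y] = r / p = 7 / 0.41 = 17.073171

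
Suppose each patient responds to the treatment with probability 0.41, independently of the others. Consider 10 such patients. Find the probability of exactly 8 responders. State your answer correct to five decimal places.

X ~ Binomial(n=10, p=0.41).
P(X=8) = C(10,8) · p^8 · (1−p)^2
= 45 · 0.00079849 · 0.3481 = 0.0125080

0.01251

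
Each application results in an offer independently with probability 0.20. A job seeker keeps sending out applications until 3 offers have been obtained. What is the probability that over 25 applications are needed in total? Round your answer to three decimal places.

Needing more than 25 applications ⇔ fewer than 3 successes in the first 25. With X ~ Binomial(25, 0.20), P(Y > 25) = P(X ≤ 2).
  k=0: C(25,0)·0.20^0·0.80^25 = 0.00378
  k=1: C(25,1)·0.20^1·0.80^24 = 0.02361
  k=2: C(25,2)·0.20^2·0.80^23 = 0.07084
P(X ≤ 2) = 0.09823

0.098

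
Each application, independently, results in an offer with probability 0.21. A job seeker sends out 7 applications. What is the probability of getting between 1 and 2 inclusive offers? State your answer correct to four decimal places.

0.6423

X ~ Binomial(7, 0.21); P(1 ≤ X ≤ 2) = Σ C(7,k) p^k (1−p)^(7−k) over k:
  k=1: C(7,1)·0.21^1·0.79^6 = 0.357339
  k=2: C(7,2)·0.21^2·0.79^5 = 0.284966
Total = 0.642305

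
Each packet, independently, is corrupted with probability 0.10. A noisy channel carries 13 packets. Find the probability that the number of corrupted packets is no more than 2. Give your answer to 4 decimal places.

0.8661

X ~ Binomial(13, 0.10); P(X ≤ 2) = Σ C(13,k) p^k (1−p)^(13−k) over k:
  k=0: C(13,0)·0.10^0·0.90^13 = 0.254187
  k=1: C(13,1)·0.10^1·0.90^12 = 0.367158
  k=2: C(13,2)·0.10^2·0.90^11 = 0.244772
Total = 0.866117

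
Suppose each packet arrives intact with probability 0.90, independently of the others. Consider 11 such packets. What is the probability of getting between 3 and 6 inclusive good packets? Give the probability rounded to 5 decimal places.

X ~ Binomial(11, 0.90); P(3 ≤ X ≤ 6) = Σ C(11,k) p^k (1−p)^(11−k) over k:
  k=3: C(11,3)·0.90^3·0.10^8 = 0.0000012
  k=4: C(11,4)·0.90^4·0.10^7 = 0.0000217
  k=5: C(11,5)·0.90^5·0.10^6 = 0.0002728
  k=6: C(11,6)·0.90^6·0.10^5 = 0.0024553
Total = 0.0027509

0.00275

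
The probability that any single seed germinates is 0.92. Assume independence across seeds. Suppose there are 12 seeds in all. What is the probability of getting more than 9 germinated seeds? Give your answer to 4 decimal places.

0.9348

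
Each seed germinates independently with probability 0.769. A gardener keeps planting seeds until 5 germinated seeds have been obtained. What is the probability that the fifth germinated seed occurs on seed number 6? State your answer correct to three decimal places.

0.311

Y = trial on which the fifth success occurs; negative binomial, r=5, p=0.769.
P(Y=6) = C(5,4) · p^5 · (1−p)^1
= 5 · 0.26893 · 0.231 = 0.31061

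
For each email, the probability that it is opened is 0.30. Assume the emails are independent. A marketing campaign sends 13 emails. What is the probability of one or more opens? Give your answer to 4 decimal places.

P(at least one) = 1 − P(none) = 1 − (1 − 0.30)^13
= 1 − 0.009689 = 0.990311

0.9903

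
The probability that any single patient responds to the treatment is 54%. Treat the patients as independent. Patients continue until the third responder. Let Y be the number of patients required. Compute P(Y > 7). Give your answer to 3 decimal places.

Needing more than 7 patients ⇔ fewer than 3 successes in the first 7. With X ~ Binomial(7, 0.54), P(Y > 7) = P(X ≤ 2).
  k=0: C(7,0)·0.54^0·0.46^7 = 0.00436
  k=1: C(7,1)·0.54^1·0.46^6 = 0.03581
  k=2: C(7,2)·0.54^2·0.46^5 = 0.12612
P(X ≤ 2) = 0.16629

0.166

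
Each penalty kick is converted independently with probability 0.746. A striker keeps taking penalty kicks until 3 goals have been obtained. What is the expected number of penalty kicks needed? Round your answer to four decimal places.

4.0214

Y = total penalty kicks until the third success; negative binomial with r=3, p=0.746.
E[Y] = r / p = 3 / 0.746 = 4.021448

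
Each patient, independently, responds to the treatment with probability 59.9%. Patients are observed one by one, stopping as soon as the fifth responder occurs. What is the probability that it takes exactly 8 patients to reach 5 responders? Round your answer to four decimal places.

0.1740

Y = trial on which the fifth success occurs; negative binomial, r=5, p=0.599.
P(Y=8) = C(7,4) · p^5 · (1−p)^3
= 35 · 0.077114 · 0.064481 = 0.174034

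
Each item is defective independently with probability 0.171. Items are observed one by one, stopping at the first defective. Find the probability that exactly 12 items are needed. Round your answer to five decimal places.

0.02173

Geometric (trials to first success), p = 0.171.
P(Y = 12) = (1−p)^11 · p = 0.12709 · 0.171 = 0.0217318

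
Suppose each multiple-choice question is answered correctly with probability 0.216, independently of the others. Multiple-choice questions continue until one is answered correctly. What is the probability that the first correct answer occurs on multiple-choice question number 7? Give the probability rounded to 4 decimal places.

Geometric (trials to first success), p = 0.216.
P(Y = 7) = (1−p)^6 · p = 0.23222 · 0.216 = 0.050159

0.0502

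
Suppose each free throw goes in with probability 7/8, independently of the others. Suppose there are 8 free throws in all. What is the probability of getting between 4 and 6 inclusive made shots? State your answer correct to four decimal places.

0.2625

X ~ Binomial(8, 0.875); P(4 ≤ X ≤ 6) = Σ C(8,k) p^k (1−p)^(8−k) over k:
  k=4: C(8,4)·0.875^4·0.125^4 = 0.010018
  k=5: C(8,5)·0.875^5·0.125^3 = 0.056099
  k=6: C(8,6)·0.875^6·0.125^2 = 0.196348
Total = 0.262465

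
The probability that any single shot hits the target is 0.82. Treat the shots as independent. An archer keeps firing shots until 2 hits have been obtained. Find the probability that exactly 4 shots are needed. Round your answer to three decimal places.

Y = trial on which the second success occurs; negative binomial, r=2, p=0.82.
P(Y=4) = C(3,1) · p^2 · (1−p)^2
= 3 · 0.6724 · 0.0324 = 0.06536

0.065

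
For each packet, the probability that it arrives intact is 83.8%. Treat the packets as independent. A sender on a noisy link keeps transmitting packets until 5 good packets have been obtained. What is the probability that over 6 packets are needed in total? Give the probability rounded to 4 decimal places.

Needing more than 6 packets ⇔ fewer than 5 successes in the first 6. With X ~ Binomial(6, 0.838), P(Y > 6) = P(X ≤ 4).
  k=0: C(6,0)·0.838^0·0.162^6 = 0.000018
  k=1: C(6,1)·0.838^1·0.162^5 = 0.000561
  k=2: C(6,2)·0.838^2·0.162^4 = 0.007255
  k=3: C(6,3)·0.838^3·0.162^3 = 0.050039
  k=4: C(6,4)·0.838^4·0.162^2 = 0.194132
P(X ≤ 4) = 0.252005

0.2520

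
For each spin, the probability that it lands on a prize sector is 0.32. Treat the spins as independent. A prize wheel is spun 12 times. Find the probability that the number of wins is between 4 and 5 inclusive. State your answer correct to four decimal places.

0.4160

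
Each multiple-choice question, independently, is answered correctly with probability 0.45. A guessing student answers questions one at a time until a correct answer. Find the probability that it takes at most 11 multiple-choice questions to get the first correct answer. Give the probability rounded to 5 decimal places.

Y = number of multiple-choice questions to the first success; geometric, p = 0.45.
P(Y ≤ 11) = 1 − (1−p)^11 = 1 − 0.0013931 = 0.9986069

0.99861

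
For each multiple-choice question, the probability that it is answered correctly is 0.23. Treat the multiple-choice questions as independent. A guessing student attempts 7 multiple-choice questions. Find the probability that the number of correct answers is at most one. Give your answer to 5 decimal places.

0.49605

X ~ Binomial(7, 0.23); P(X ≤ 1) = Σ C(7,k) p^k (1−p)^(7−k) over k:
  k=0: C(7,0)·0.23^0·0.77^7 = 0.1604852
  k=1: C(7,1)·0.23^1·0.77^6 = 0.3355600
Total = 0.4960453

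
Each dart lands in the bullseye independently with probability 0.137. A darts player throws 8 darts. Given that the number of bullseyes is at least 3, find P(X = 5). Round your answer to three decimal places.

0.021

X ~ Binomial(8, 0.137). Want P(X=5 | X≥3) = P(X=5) / P(X≥3).
P(X=5) = C(8,5)·0.137^5·0.863^3 = 0.00174
P(X≥3) = 1 − 0.30767 − 0.39074 − 0.21710 = 0.08449
Ratio = 0.00174 / 0.08449 = 0.02056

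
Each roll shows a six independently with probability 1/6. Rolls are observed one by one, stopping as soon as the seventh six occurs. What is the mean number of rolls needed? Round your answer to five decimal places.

42.00000

Y = total rolls until the seventh success; negative binomial with r=7, p=0.166667.
E[Y] = r / p = 7 / 0.166667 = 42.0000000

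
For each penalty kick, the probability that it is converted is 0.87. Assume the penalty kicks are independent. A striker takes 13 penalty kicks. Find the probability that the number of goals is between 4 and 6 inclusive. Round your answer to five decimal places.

0.00052

X ~ Binomial(13, 0.87); P(4 ≤ X ≤ 6) = Σ C(13,k) p^k (1−p)^(13−k) over k:
  k=4: C(13,4)·0.87^4·0.13^9 = 0.0000043
  k=5: C(13,5)·0.87^5·0.13^8 = 0.0000523
  k=6: C(13,6)·0.87^6·0.13^7 = 0.0004669
Total = 0.0005236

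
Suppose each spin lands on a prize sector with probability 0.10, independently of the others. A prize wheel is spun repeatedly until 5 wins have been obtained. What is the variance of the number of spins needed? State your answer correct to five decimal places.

Y = total spins until the fifth success; negative binomial with r=5, p=0.10.
Var(Y) = r(1−p)/p² = 5·0.90 / 0.10² = 450.0000000

450.00000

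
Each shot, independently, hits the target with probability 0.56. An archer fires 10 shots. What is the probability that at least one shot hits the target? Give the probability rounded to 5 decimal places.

P(at least one) = 1 − P(none) = 1 − (1 − 0.56)^10
= 1 − 0.0002720 = 0.9997280

0.99973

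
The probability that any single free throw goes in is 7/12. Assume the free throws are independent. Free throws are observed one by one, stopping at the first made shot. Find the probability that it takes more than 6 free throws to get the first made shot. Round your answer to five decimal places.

0.00523

Y = number of free throws to the first success; geometric, p = 0.583333.
P(Y > 6) = P(first 6 all fail) = (1−p)^6 = 0.0052328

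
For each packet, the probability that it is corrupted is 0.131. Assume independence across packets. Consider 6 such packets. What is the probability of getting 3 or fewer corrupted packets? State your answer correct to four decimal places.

0.9965

X ~ Binomial(6, 0.131); P(X ≤ 3) = Σ C(6,k) p^k (1−p)^(6−k) over k:
  k=0: C(6,0)·0.131^0·0.869^6 = 0.430644
  k=1: C(6,1)·0.131^1·0.869^5 = 0.389513
  k=2: C(6,2)·0.131^2·0.869^4 = 0.146796
  k=3: C(6,3)·0.131^3·0.869^3 = 0.029506
Total = 0.996458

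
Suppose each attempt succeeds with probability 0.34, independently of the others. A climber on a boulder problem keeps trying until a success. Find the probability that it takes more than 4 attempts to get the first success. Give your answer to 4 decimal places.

0.1897

Y = number of attempts to the first success; geometric, p = 0.34.
P(Y > 4) = P(first 4 all fail) = (1−p)^4 = 0.189747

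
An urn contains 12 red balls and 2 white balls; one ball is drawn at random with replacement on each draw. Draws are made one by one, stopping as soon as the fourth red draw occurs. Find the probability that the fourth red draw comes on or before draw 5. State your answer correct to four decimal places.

0.8482

Finishing within 5 draws ⇔ at least 4 successes in the first 5. With X ~ Binomial(5, 0.857143), P(Y ≤ 5) = 1 − P(X ≤ 3).
  k=0: C(5,0)·0.857143^0·0.142857^5 = 0.000059
  k=1: C(5,1)·0.857143^1·0.142857^4 = 0.001785
  k=2: C(5,2)·0.857143^2·0.142857^3 = 0.021420
  k=3: C(5,3)·0.857143^3·0.142857^2 = 0.128518
1 − 0.151782 = 0.848218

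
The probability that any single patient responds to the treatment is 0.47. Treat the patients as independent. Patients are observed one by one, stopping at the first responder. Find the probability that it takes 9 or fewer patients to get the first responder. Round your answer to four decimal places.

0.9967

Y = number of patients to the first success; geometric, p = 0.47.
P(Y ≤ 9) = 1 − (1−p)^9 = 1 − 0.003300 = 0.996700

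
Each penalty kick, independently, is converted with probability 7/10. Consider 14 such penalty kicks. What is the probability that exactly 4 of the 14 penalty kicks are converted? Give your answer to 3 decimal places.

0.001

X ~ Binomial(n=14, p=0.70).
P(X=4) = C(14,4) · p^4 · (1−p)^10
= 1001 · 0.2401 · 5.9049e-06 = 0.00142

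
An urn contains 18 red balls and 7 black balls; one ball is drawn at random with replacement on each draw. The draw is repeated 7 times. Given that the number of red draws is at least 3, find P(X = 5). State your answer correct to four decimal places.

0.3255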